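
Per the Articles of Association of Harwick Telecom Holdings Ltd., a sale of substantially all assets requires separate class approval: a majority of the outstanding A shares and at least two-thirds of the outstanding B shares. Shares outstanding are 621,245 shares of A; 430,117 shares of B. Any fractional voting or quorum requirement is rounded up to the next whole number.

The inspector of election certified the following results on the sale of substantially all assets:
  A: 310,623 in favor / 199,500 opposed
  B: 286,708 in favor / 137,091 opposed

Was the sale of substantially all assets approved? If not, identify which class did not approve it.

A: a majority of 621245 is 310623; 310,623 required, 310,623 in favor — approved.
B: 2/3 of 430117 = 286744.67, rounded up to 286745; 286,745 required, 286,708 in favor — not approved.

Not approved — the B shares did not give the required vote.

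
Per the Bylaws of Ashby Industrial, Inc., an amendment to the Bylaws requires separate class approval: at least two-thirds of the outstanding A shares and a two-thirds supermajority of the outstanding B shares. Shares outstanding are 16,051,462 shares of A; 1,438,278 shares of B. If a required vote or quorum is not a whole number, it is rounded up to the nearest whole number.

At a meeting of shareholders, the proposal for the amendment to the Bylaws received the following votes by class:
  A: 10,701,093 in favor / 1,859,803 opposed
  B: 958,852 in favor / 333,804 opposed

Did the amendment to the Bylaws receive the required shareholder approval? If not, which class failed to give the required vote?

A: 2/3 of 16051462 = 10700974.67, rounded up to 10700975; 10,700,975 required, 10,701,093 in favor — approved.
B: 2/3 of 1438278 = 958852; 958,852 required, 958,852 in favor — approved.

Approved — every class gave the required vote.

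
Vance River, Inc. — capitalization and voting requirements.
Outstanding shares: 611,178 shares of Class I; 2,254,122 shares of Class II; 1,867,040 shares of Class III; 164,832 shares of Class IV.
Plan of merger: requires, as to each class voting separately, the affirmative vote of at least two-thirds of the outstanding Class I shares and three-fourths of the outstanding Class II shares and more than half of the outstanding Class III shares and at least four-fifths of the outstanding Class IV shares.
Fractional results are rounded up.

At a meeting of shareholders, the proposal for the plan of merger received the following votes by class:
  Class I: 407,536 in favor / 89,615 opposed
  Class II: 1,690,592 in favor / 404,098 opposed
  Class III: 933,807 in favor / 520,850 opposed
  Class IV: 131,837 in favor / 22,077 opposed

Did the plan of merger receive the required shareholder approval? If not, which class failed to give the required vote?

Class I: 2/3 of 611178 = 407452; 407,452 required, 407,536 in favor — approved.
Class II: 3/4 of 2254122 = 1690591.50, rounded up to 1690592; 1,690,592 required, 1,690,592 in favor — approved.
Class III: a majority of 1867040 is 933521; 933,521 required, 933,807 in favor — approved.
Class IV: 4/5 of 164832 = 131865.60, rounded up to 131866; 131,866 required, 131,837 in favor — not approved.

Not approved — the Class IV shares did not give the required vote.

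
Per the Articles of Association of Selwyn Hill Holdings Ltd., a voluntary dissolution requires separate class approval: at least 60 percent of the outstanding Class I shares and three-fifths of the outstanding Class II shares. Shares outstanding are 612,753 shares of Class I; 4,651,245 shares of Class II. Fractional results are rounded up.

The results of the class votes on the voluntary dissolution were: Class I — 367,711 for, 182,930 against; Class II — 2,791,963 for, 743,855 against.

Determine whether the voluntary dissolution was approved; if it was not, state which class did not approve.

Approved — every class gave the required vote.

Class I: 3/5 of 612753 = 367651.80, rounded up to 367652; 367,652 required, 367,711 in favor — approved.
Class II: 3/5 of 4651245 = 2790747; 2,790,747 required, 2,791,963 in favor — approved.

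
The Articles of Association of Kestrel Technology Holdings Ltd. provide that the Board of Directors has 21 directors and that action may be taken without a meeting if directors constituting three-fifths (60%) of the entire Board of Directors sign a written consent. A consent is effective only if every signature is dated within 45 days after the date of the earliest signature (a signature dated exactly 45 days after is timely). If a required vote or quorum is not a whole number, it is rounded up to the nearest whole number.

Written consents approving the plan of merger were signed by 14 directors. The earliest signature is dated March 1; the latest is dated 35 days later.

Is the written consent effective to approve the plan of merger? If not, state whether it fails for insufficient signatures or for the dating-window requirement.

Effective — both the signature and dating-window requirements are satisfied.

Signatures required: three-fifths (60%) of 21 — 3/5 of 21 = 12.60, rounded up to 13, so 13 needed; 14 signed. Sufficient.
Dating window: the latest signature is 35 days after the earliest; the limit is 45 days. Within the window.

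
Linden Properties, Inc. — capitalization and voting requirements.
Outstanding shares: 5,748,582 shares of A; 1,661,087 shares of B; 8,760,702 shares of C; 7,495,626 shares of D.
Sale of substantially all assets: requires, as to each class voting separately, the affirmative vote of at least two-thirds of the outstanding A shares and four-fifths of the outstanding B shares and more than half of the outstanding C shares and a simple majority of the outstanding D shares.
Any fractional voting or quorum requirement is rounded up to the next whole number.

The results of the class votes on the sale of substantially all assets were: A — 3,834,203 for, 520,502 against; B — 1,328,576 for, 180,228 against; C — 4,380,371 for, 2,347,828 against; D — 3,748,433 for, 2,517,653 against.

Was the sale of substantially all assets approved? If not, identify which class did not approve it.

A: 2/3 of 5748582 = 3832388; 3,832,388 required, 3,834,203 in favor — approved.
B: 4/5 of 1661087 = 1328869.60, rounded up to 1328870; 1,328,870 required, 1,328,576 in favor — not approved.
C: a majority of 8760702 is 4380352; 4,380,352 required, 4,380,371 in favor — approved.
D: a majority of 7495626 is 3747814; 3,747,814 required, 3,748,433 in favor — approved.

Not approved — the B shares did not give the required vote.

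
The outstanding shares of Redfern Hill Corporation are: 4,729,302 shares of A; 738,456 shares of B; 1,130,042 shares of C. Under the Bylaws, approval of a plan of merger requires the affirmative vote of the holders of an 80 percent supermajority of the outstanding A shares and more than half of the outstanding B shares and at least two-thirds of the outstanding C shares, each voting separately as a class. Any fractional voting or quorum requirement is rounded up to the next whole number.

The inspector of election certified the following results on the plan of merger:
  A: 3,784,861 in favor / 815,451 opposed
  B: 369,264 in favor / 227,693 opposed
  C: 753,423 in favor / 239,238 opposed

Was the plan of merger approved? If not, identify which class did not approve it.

A: 4/5 of 4729302 = 3783441.60, rounded up to 3783442; 3,783,442 required, 3,784,861 in favor — approved.
B: a majority of 738456 is 369229; 369,229 required, 369,264 in favor — approved.
C: 2/3 of 1130042 = 753361.33, rounded up to 753362; 753,362 required, 753,423 in favor — approved.

Approved — every class gave the required vote.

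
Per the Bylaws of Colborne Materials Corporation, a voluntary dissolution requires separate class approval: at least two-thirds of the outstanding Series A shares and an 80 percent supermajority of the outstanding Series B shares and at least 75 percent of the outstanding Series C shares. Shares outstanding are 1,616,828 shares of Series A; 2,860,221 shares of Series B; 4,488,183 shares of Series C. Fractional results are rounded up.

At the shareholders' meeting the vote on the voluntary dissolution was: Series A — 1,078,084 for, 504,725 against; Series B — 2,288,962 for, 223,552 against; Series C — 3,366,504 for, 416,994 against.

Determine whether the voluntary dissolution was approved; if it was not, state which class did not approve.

Series A: 2/3 of 1616828 = 1077885.33, rounded up to 1077886; 1,077,886 required, 1,078,084 in favor — approved.
Series B: 4/5 of 2860221 = 2288176.80, rounded up to 2288177; 2,288,177 required, 2,288,962 in favor — approved.
Series C: 3/4 of 4488183 = 3366137.25, rounded up to 3366138; 3,366,138 required, 3,366,504 in favor — approved.

Approved — every class gave the required vote.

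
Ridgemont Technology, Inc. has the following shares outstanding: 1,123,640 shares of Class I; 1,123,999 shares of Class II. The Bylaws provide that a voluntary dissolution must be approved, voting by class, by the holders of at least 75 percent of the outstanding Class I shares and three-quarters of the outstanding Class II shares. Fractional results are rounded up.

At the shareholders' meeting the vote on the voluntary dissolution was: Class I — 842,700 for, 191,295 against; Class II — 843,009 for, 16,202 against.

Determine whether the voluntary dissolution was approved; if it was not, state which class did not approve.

Not approved — the Class I shares did not give the required vote.

Class I: 3/4 of 1123640 = 842730; 842,730 required, 842,700 in favor — not approved.
Class II: 3/4 of 1123999 = 842999.25, rounded up to 843000; 843,000 required, 843,009 in favor — approved.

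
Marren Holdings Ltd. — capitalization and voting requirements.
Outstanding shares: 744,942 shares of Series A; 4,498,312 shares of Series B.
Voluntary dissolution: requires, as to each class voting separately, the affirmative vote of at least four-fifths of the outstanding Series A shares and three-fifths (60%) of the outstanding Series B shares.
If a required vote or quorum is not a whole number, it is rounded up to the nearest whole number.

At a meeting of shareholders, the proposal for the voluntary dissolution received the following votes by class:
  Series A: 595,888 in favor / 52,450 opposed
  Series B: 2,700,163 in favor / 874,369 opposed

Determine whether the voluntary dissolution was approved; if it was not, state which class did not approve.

Not approved — the Series A shares did not give the required vote.

Series A: 4/5 of 744942 = 595953.60, rounded up to 595954; 595,954 required, 595,888 in favor — not approved.
Series B: 3/5 of 4498312 = 2698987.20, rounded up to 2698988; 2,698,988 required, 2,700,163 in favor — approved.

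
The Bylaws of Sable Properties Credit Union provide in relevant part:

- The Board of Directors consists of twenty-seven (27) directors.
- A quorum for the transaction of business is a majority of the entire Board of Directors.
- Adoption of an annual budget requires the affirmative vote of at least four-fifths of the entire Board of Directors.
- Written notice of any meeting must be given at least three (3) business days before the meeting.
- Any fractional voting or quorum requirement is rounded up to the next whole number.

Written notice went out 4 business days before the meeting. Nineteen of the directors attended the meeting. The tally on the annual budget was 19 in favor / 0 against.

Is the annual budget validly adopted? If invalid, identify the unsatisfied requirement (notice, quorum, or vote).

Notice: 4 business days given; 3 required (4 ≥ 3). Satisfied.
Quorum: 19 present; quorum is 14. Satisfied.
Vote: the annual budget requires four-fifths of the entire Board of Directors (27). 4/5 of 27 = 21.60, rounded up to 22, so 22 affirmative votes are needed; 19 voted in favor. Not satisfied.

Invalid — vote requirement not satisfied.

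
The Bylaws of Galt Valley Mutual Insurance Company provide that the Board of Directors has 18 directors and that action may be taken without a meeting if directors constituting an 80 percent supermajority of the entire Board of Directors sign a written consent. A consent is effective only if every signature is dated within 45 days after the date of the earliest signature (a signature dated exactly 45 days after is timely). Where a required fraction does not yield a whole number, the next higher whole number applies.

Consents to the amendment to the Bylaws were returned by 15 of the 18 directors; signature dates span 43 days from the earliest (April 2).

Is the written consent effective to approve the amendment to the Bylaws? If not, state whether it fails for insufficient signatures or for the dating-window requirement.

Signatures required: an 80 percent supermajority of 18 — 4/5 of 18 = 14.40, rounded up to 15, so 15 needed; 15 signed. Sufficient.
Dating window: the latest signature is 43 days after the earliest; the limit is 45 days. Within the window.

Effective — both the signature and dating-window requirements are satisfied.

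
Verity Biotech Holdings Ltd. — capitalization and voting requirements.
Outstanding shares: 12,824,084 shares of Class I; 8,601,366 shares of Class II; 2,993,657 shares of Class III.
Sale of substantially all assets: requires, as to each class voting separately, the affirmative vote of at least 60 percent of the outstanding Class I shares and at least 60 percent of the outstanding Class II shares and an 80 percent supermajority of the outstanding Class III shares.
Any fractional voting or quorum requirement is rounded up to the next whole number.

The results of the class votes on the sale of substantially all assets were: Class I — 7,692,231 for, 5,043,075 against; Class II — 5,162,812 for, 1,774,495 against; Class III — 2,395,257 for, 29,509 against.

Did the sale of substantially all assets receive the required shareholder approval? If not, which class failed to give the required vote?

Not approved — the Class I shares did not give the required vote.

Class I: 3/5 of 12824084 = 7694450.40, rounded up to 7694451; 7,694,451 required, 7,692,231 in favor — not approved.
Class II: 3/5 of 8601366 = 5160819.60, rounded up to 5160820; 5,160,820 required, 5,162,812 in favor — approved.
Class III: 4/5 of 2993657 = 2394925.60, rounded up to 2394926; 2,394,926 required, 2,395,257 in favor — approved.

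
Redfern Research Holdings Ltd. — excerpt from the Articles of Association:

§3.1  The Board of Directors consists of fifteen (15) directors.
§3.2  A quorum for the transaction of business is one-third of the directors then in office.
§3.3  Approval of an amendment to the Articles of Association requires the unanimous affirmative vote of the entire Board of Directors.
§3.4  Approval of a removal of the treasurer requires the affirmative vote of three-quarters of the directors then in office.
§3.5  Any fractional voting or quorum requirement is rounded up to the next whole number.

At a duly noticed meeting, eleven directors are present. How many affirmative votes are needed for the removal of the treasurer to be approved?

The removal of the treasurer requires three-fourths of the directors then in office (15).
3/4 of 15 = 11.25, rounded up to 12.
(Only 11 can vote, so the removal of the treasurer cannot pass at this meeting, but the required vote is still 12.)

12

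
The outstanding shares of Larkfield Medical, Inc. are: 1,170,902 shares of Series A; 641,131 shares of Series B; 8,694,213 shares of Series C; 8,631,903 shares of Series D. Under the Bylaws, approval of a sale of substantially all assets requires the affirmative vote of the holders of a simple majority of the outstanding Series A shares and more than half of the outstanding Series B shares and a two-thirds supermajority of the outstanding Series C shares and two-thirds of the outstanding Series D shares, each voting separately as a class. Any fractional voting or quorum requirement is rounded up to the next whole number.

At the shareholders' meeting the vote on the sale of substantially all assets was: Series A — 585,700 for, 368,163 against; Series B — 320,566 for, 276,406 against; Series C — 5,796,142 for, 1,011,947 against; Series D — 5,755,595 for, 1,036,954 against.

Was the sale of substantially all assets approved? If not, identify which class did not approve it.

Approved — every class gave the required vote.

Series A: a majority of 1170902 is 585452; 585,452 required, 585,700 in favor — approved.
Series B: a majority of 641131 is 320566; 320,566 required, 320,566 in favor — approved.
Series C: 2/3 of 8694213 = 5796142; 5,796,142 required, 5,796,142 in favor — approved.
Series D: 2/3 of 8631903 = 5754602; 5,754,602 required, 5,755,595 in favor — approved.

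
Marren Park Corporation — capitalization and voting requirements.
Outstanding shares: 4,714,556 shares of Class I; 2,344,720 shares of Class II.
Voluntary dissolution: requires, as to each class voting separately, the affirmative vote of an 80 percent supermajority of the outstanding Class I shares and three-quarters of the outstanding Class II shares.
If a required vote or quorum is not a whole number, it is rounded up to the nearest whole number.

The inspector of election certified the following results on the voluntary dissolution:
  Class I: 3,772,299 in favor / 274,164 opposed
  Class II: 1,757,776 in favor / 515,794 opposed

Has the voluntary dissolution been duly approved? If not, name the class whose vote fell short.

Class I: 4/5 of 4714556 = 3771644.80, rounded up to 3771645; 3,771,645 required, 3,772,299 in favor — approved.
Class II: 3/4 of 2344720 = 1758540; 1,758,540 required, 1,757,776 in favor — not approved.

Not approved — the Class II shares did not give the required vote.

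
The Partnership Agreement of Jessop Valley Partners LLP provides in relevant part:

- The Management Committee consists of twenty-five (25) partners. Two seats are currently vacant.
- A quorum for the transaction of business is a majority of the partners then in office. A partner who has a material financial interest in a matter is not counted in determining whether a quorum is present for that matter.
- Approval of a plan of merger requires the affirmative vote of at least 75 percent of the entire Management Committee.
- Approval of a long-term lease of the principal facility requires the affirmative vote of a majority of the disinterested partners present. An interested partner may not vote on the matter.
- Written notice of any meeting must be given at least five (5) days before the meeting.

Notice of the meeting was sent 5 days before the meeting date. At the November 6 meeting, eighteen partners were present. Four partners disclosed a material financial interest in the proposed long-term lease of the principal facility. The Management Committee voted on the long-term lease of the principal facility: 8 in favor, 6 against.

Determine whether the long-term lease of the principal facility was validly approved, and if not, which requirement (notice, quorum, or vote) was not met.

Notice: 5 days given; 5 required (5 ≥ 5). Satisfied.
Quorum: 18 present, but the 4 interested partners do not count, leaving 14. Quorum is 12. Satisfied.
Vote: the long-term lease of the principal facility requires a majority of the disinterested partners present (18 − 4 = 14). A majority of 14 is 8, so 8 affirmative votes are needed; 8 voted in favor. Satisfied.

Valid — all requirements satisfied.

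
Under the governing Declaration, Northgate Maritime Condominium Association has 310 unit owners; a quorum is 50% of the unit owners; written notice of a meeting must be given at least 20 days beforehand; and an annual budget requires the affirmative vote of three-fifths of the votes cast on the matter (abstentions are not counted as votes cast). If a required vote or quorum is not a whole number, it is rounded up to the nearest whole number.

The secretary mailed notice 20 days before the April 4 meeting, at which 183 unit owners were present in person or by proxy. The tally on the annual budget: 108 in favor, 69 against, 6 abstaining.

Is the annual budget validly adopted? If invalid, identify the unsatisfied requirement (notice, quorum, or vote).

Notice: 20 days given; 20 required. Satisfied.
Quorum: 50% of 310 = 155; 183 present. Satisfied.
Vote: requires three-fifths of the votes cast (183 − 6 abstaining = 177); 3/5 of 177 = 106.20, rounded up to 107, so 107 needed; 108 in favor. Satisfied.

Valid — all requirements satisfied.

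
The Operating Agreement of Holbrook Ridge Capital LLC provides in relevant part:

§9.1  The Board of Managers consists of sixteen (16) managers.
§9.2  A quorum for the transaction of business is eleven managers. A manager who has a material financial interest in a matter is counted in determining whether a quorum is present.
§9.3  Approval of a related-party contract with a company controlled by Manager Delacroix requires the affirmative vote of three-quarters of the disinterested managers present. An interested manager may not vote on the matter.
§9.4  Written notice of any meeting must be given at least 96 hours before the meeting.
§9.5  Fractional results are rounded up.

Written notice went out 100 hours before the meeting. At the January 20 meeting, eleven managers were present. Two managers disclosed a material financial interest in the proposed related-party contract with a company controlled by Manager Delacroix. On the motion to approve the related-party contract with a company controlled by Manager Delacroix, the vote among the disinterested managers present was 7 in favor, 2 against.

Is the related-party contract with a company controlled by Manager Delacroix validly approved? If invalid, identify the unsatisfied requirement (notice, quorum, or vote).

Notice: 100 hours given; 96 required (100 ≥ 96). Satisfied.
Quorum: 11 present (interested managers count toward quorum); quorum is 11. Satisfied.
Vote: the related-party contract with a company controlled by Manager Delacroix requires three-fourths of the disinterested managers present (11 − 2 = 9). 3/4 of 9 = 6.75, rounded up to 7, so 7 affirmative votes are needed; 7 voted in favor. Satisfied.

Valid — all requirements satisfied.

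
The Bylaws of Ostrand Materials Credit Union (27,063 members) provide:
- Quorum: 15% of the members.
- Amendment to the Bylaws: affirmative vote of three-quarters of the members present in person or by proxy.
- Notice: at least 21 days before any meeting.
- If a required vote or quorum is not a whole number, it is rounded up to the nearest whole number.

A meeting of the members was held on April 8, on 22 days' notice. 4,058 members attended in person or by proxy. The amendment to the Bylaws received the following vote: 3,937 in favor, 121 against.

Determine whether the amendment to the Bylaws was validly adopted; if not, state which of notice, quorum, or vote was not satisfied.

Invalid — quorum requirement not satisfied.

Notice: 22 days given; 21 required. Satisfied.
Quorum: 15% of 27,063 = 4,059.45, rounded up to 4,060; 4,058 present. Not satisfied.
Vote: requires three-fourths of those present (4,058); 3/4 of 4058 = 3043.50, rounded up to 3044, so 3,044 needed; 3,937 in favor. Satisfied.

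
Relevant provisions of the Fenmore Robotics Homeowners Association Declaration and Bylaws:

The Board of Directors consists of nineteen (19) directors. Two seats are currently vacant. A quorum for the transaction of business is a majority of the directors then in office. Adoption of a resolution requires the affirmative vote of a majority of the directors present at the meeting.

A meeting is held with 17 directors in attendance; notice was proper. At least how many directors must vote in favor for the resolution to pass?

9

The resolution requires a majority of the directors present (17).
A majority of 17 is 9.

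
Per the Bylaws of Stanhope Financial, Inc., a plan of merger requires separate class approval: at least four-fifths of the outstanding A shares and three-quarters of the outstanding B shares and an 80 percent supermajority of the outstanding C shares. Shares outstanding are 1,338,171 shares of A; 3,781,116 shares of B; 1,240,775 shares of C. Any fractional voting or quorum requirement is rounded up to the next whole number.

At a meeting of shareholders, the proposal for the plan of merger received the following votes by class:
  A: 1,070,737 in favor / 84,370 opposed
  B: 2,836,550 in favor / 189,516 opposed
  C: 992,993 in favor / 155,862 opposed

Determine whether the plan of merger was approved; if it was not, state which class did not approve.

A: 4/5 of 1338171 = 1070536.80, rounded up to 1070537; 1,070,537 required, 1,070,737 in favor — approved.
B: 3/4 of 3781116 = 2835837; 2,835,837 required, 2,836,550 in favor — approved.
C: 4/5 of 1240775 = 992620; 992,620 required, 992,993 in favor — approved.

Approved — every class gave the required vote.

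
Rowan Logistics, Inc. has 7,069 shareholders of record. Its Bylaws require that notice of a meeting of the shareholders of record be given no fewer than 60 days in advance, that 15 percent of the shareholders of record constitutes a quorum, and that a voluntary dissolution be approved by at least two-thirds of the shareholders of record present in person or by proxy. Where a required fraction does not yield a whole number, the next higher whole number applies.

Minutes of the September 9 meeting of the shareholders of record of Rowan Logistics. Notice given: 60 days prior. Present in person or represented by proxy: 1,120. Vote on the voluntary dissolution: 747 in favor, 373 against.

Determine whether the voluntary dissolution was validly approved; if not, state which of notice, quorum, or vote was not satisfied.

Notice: 60 days given; 60 required. Satisfied.
Quorum: 15% of 7,069 = 1,060.35, rounded up to 1,061; 1,120 present. Satisfied.
Vote: requires two-thirds of those present (1,120); 2/3 of 1120 = 746.67, rounded up to 747, so 747 needed; 747 in favor. Satisfied.

Valid — all requirements satisfied.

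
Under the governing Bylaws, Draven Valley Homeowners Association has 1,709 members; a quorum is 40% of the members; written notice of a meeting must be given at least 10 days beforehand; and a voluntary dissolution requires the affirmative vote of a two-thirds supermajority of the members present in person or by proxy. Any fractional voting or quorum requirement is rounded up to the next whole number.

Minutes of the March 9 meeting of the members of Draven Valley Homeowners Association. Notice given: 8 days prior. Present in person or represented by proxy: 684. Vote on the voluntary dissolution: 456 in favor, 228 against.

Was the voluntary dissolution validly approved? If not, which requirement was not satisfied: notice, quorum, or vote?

Invalid — notice requirement not satisfied.

Notice: 8 days given; 10 required. Not satisfied.
Quorum: 40% of 1,709 = 683.60, rounded up to 684; 684 present. Satisfied.
Vote: requires two-thirds of those present (684); 2/3 of 684 = 456, so 456 needed; 456 in favor. Satisfied.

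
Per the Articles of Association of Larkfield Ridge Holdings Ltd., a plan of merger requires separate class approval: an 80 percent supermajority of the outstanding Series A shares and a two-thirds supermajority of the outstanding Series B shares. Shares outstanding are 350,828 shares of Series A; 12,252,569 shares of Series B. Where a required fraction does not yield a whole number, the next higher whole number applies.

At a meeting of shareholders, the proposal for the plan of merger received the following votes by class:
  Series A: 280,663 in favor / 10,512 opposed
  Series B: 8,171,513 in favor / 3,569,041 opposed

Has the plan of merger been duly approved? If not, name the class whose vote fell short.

Series A: 4/5 of 350828 = 280662.40, rounded up to 280663; 280,663 required, 280,663 in favor — approved.
Series B: 2/3 of 12252569 = 8168379.33, rounded up to 8168380; 8,168,380 required, 8,171,513 in favor — approved.

Approved — every class gave the required vote.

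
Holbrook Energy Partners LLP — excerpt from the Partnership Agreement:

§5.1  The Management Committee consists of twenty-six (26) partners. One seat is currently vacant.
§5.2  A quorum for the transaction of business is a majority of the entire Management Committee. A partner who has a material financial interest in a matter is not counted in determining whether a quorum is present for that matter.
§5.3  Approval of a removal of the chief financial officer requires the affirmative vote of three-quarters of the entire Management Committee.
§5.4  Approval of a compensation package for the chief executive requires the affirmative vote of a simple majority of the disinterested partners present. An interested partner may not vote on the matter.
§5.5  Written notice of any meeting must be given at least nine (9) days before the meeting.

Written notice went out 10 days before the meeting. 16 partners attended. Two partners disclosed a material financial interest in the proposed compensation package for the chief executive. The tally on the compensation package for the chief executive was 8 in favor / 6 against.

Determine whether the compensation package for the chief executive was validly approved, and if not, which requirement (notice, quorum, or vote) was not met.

Valid — all requirements satisfied.

Notice: 10 days given; 9 required (10 ≥ 9). Satisfied.
Quorum: 16 present, but the 2 interested partners do not count, leaving 14. Quorum is 14. Satisfied.
Vote: the compensation package for the chief executive requires a majority of the disinterested partners present (16 − 2 = 14). A majority of 14 is 8, so 8 affirmative votes are needed; 8 voted in favor. Satisfied.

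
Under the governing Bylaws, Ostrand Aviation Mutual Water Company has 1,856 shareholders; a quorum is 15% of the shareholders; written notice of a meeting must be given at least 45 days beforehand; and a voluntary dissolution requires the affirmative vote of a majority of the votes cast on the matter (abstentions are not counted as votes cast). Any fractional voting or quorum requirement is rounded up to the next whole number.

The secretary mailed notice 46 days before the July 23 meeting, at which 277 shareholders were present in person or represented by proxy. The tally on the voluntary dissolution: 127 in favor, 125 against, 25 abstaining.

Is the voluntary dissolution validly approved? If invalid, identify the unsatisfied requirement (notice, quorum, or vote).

Invalid — quorum requirement not satisfied.

Notice: 46 days given; 45 required. Satisfied.
Quorum: 15% of 1,856 = 278.40, rounded up to 279; 277 present. Not satisfied.
Vote: requires a majority of the votes cast (277 − 25 abstaining = 252); a majority of 252 is 127, so 127 needed; 127 in favor. Satisfied.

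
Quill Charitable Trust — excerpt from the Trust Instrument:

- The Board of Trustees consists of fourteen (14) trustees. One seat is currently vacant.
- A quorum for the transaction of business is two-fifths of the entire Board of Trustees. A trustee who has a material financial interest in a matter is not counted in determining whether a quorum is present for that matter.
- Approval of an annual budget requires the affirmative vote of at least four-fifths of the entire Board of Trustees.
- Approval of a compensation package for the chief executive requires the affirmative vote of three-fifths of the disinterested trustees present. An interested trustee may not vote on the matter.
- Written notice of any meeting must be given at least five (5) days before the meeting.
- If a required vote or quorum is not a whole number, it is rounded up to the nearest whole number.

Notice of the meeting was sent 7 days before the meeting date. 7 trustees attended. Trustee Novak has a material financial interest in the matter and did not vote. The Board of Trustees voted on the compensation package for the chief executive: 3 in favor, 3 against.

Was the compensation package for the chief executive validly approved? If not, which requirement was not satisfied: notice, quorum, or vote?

Invalid — vote requirement not satisfied.

Notice: 7 days given; 5 required (7 ≥ 5). Satisfied.
Quorum: 7 present, but the 1 interested trustee does not count, leaving 6. Quorum is 6. Satisfied.
Vote: the compensation package for the chief executive requires three-fifths of the disinterested trustees present (7 − 1 = 6). 3/5 of 6 = 3.60, rounded up to 4, so 4 affirmative votes are needed; 3 voted in favor. Not satisfied.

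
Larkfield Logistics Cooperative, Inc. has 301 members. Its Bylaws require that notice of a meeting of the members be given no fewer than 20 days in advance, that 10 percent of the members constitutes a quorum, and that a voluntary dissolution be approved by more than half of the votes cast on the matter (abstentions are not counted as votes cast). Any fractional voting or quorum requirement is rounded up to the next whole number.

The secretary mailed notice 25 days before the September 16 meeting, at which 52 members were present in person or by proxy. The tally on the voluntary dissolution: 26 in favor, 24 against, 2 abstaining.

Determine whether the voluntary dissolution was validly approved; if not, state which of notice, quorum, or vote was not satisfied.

Notice: 25 days given; 20 required. Satisfied.
Quorum: 10% of 301 = 30.10, rounded up to 31; 52 present. Satisfied.
Vote: requires a majority of the votes cast (52 − 2 abstaining = 50); a majority of 50 is 26, so 26 needed; 26 in favor. Satisfied.

Valid — all requirements satisfied.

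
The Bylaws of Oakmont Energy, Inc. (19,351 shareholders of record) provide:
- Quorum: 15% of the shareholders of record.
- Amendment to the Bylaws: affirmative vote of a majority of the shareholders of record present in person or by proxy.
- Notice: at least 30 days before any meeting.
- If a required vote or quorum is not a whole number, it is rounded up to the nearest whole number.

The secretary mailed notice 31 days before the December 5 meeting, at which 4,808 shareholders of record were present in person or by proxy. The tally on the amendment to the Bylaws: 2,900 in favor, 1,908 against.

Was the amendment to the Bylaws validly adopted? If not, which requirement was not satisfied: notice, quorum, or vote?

Valid — all requirements satisfied.

Notice: 31 days given; 30 required. Satisfied.
Quorum: 15% of 19,351 = 2,902.65, rounded up to 2,903; 4,808 present. Satisfied.
Vote: requires a majority of those present (4,808); a majority of 4808 is 2405, so 2,405 needed; 2,900 in favor. Satisfied.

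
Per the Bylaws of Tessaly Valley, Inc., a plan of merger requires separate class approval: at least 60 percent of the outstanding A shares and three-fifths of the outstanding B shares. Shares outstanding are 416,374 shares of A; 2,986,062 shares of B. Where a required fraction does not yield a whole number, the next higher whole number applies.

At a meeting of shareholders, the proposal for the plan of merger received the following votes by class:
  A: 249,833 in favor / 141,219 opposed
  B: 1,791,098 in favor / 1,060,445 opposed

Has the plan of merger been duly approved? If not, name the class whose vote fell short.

Not approved — the B shares did not give the required vote.

A: 3/5 of 416374 = 249824.40, rounded up to 249825; 249,825 required, 249,833 in favor — approved.
B: 3/5 of 2986062 = 1791637.20, rounded up to 1791638; 1,791,638 required, 1,791,098 in favor — not approved.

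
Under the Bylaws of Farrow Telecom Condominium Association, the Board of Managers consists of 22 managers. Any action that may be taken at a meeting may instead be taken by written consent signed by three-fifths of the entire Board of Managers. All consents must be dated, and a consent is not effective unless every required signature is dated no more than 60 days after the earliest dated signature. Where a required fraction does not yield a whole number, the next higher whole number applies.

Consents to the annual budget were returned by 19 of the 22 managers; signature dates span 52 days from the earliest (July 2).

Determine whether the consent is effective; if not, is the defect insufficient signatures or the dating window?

Effective — both the signature and dating-window requirements are satisfied.

Signatures required: three-fifths of 22 — 3/5 of 22 = 13.20, rounded up to 14, so 14 needed; 19 signed. Sufficient.
Dating window: the latest signature is 52 days after the earliest; the limit is 60 days. Within the window.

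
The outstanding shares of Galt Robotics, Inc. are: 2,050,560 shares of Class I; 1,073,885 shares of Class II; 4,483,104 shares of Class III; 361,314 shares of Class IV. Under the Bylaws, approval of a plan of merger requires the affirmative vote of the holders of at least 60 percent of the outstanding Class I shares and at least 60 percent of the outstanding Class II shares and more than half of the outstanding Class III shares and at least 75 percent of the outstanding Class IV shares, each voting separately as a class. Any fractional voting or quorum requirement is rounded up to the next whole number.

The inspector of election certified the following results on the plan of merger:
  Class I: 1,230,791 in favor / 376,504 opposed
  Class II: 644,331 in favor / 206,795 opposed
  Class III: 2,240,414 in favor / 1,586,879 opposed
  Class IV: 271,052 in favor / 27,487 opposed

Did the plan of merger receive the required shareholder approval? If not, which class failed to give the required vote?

Class I: 3/5 of 2050560 = 1230336; 1,230,336 required, 1,230,791 in favor — approved.
Class II: 3/5 of 1073885 = 644331; 644,331 required, 644,331 in favor — approved.
Class III: a majority of 4483104 is 2241553; 2,241,553 required, 2,240,414 in favor — not approved.
Class IV: 3/4 of 361314 = 270985.50, rounded up to 270986; 270,986 required, 271,052 in favor — approved.

Not approved — the Class III shares did not give the required vote.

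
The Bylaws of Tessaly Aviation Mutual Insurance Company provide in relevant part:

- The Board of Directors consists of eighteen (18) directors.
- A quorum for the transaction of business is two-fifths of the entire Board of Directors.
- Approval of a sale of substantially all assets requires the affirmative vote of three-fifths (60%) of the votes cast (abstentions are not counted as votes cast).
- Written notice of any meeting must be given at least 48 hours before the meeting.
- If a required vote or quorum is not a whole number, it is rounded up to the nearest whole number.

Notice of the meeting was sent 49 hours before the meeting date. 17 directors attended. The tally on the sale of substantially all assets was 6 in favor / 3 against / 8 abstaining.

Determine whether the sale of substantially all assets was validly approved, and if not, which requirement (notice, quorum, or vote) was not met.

Valid — all requirements satisfied.

Notice: 49 hours given; 48 required (49 ≥ 48). Satisfied.
Quorum: 17 present; quorum is 8. Satisfied.
Vote: the sale of substantially all assets requires three-fifths of the votes cast (17 present − 8 abstaining = 9). 3/5 of 9 = 5.40, rounded up to 6, so 6 affirmative votes are needed; 6 voted in favor. Satisfied.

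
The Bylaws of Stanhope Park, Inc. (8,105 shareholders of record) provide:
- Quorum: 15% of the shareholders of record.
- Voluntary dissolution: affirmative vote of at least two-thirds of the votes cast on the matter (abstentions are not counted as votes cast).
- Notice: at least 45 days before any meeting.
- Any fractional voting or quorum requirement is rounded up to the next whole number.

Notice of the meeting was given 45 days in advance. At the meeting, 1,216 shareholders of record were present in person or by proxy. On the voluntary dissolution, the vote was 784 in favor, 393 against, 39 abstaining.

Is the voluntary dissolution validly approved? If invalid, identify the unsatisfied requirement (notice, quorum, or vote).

Invalid — vote requirement not satisfied.

Notice: 45 days given; 45 required. Satisfied.
Quorum: 15% of 8,105 = 1,215.75, rounded up to 1,216; 1,216 present. Satisfied.
Vote: requires two-thirds of the votes cast (1,216 − 39 abstaining = 1,177); 2/3 of 1177 = 784.67, rounded up to 785, so 785 needed; 784 in favor. Not satisfied.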